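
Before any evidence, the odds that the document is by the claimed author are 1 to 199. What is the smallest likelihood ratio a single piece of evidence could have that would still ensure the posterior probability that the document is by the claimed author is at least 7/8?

1393

Prior odds = 1/199.
Target odds = 0.875/0.125 = 7.
Required Bayes factor = 7 ÷ (1/199) = 1393.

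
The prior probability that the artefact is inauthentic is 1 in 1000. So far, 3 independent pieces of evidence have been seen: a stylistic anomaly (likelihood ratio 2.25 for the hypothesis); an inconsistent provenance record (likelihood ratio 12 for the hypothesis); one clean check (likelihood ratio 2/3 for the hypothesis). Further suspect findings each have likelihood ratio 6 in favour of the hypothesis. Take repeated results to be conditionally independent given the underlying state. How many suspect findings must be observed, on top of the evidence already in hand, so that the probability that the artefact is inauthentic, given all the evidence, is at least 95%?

4

Prior odds = 0.001/0.999 = 1/999.
Combined Bayes factor of the evidence already in hand = 2.25 × 12 × (2/3) = 18.
Odds after that evidence = (1/999) × 18 = 2/111.
Target odds = 0.95/0.05 = 19.
Need 6ⁿ ≥ 19 ÷ (2/111) = 1054.5.
6³ = 216 falls short of 1054.5 but 6⁴ = 1296 reaches it, so n = 4.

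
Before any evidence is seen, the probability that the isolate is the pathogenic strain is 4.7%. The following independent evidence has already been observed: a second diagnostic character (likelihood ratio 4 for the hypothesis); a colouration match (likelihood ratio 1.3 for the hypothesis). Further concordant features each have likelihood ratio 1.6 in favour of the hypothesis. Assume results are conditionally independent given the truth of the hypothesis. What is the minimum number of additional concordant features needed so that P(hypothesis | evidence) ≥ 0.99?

13

Prior odds = 0.047/0.953 = 47/953.
Combined Bayes factor of the evidence already in hand = 4 × 1.3 = 5.2.
Odds after that evidence = (47/953) × 5.2 = 1222/4765.
Target odds = 0.99/0.01 = 99.
Need 1.6ⁿ ≥ 99 ÷ (1222/4765) = 471735/1222.
1.6¹² ≈281.475 falls short of 471735/1222 but 1.6¹³ ≈450.36 reaches it, so n = 13.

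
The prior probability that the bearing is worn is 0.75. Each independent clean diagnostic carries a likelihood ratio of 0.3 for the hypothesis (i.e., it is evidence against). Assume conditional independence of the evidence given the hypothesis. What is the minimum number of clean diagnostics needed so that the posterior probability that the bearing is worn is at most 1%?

5

Prior odds = 0.75/0.25 = 3.
Likelihood ratio per clean diagnostic = 0.3.
Target odds: 0.01 ÷ 0.99 = 1/99.
Need 3 × 0.3ⁿ ≤ 1/99, i.e. 0.3ⁿ ≤ 1/297.
0.3⁴ = 0.0081 is still above 1/297 but 0.3⁵ = 243/100000 is at or below it, so n = 5.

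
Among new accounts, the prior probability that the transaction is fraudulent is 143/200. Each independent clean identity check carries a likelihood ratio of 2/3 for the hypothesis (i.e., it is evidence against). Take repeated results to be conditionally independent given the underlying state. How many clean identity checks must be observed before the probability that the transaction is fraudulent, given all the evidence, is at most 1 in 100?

14

Prior odds = 0.715/0.285 = 143/57.
Likelihood ratio per clean identity check = 2/3.
Target odds: 0.01 ÷ 0.99 = 1/99.
Need (143/57) × (2/3)ⁿ ≤ 1/99, i.e. (2/3)ⁿ ≤ 19/4719.
(2/3)¹³ = 8192/1594323 is still above 19/4719 but (2/3)¹⁴ = 16384/4782969 is at or below it, so n = 14.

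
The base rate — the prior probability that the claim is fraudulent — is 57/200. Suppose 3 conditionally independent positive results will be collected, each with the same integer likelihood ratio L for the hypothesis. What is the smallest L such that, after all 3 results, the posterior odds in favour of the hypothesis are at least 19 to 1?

4

Prior odds = 0.285/0.715 = 57/143.
Target odds = 19.
Need L³ ≥ 19 ÷ (57/143) = 143/3.
3³ = 27 < 143/3 ≤ 64 = 4³, so L = 4.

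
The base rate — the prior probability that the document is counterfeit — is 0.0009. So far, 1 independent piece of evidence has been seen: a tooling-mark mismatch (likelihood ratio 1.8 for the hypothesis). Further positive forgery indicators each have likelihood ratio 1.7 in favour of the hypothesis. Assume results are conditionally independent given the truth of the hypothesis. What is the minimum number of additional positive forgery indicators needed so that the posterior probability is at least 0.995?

Prior odds = 0.0009/0.9991 = 9/9991.
Bayes factor of the evidence already in hand = 1.8.
Odds after that evidence = (9/9991) × 1.8 = 81/49955.
Target odds = 0.995/0.005 = 199.
Need 1.7ⁿ ≥ 199 ÷ (81/49955) = 9941045/81.
1.7²² ≈117456 falls short of 9941045/81 but 1.7²³ ≈199676 reaches it, so n = 23.

23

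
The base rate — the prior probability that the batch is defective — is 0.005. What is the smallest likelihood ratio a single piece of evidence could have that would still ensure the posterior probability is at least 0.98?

9751

Prior odds = 0.005/0.995 = 1/199.
Target odds = 0.98/0.02 = 49.
Required Bayes factor = 49 ÷ (1/199) = 9751.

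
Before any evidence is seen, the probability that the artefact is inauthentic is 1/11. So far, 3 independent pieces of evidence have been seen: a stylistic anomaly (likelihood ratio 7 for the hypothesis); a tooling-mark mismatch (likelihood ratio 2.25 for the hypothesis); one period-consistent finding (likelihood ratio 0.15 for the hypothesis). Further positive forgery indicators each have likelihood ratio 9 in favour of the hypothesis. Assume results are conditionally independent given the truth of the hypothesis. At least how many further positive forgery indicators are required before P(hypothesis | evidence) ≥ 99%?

3

Prior odds = (1/11)/(10/11) = 0.1.
Combined Bayes factor of the evidence already in hand = 7 × 2.25 × 0.15 = 2.3625.
Odds after that evidence = 0.1 × 2.3625 = 0.23625.
Target odds = 0.99/0.01 = 99.
Need 9ⁿ ≥ 99 ÷ 0.23625 = 8800/21.
9² = 81 falls short of 8800/21 but 9³ = 729 reaches it, so n = 3.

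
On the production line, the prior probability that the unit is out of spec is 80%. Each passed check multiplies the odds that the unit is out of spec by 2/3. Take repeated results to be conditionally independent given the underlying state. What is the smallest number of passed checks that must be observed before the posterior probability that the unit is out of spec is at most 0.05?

Prior odds: 0.8 ÷ 0.2 = 4.
Likelihood ratio per passed check = 2/3.
Target posterior odds = 0.05/0.95 = 1/19.
Need 4 × (2/3)ⁿ ≤ 1/19, i.e. (2/3)ⁿ ≤ 1/76.
(2/3)¹⁰ = 1024/59049 is still above 1/76 but (2/3)¹¹ = 2048/177147 is at or below it, so n = 11.

11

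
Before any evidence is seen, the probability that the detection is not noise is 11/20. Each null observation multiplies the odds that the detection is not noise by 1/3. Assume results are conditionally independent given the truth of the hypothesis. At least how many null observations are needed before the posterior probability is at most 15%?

Prior odds: 0.55 ÷ 0.45 = 11/9.
Likelihood ratio per null observation = 1/3.
Target posterior odds = 0.15/0.85 = 3/17.
Require (1/3)ⁿ ≤ 3/17 ÷ (11/9) = 27/187.
(1/3)¹ = 1/3 is still above 27/187 but (1/3)² = 1/9 is at or below it, so n = 2.

2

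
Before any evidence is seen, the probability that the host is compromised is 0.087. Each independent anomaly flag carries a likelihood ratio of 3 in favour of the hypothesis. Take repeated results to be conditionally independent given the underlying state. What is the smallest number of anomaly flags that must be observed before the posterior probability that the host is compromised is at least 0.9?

Prior odds = 0.087/0.913 = 87/913.
Likelihood ratio per anomaly flag = 3.
Target posterior odds = 0.9/0.1 = 9.
Require 3ⁿ ≥ 9 ÷ (87/913) = 2739/29.
3⁴ = 81 falls short of 2739/29 but 3⁵ = 243 reaches it, so n = 5.

5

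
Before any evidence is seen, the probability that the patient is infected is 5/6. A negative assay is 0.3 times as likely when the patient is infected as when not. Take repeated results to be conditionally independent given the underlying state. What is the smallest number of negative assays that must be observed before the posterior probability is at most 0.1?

Prior odds = (5/6)/(1/6) = 5.
Likelihood ratio per negative assay = 0.3.
Target posterior odds = 0.1/0.9 = 1/9.
Need 5 × 0.3ⁿ ≤ 1/9, i.e. 0.3ⁿ ≤ 1/45.
0.3³ = 0.027 is still above 1/45 but 0.3⁴ = 0.0081 is at or below it, so n = 4.

4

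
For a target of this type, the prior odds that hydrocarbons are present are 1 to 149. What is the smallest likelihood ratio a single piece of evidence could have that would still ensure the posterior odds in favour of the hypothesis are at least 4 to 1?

596

Prior odds = 1/149.
Target odds = 4.
Required Bayes factor = 4 ÷ (1/149) = 596.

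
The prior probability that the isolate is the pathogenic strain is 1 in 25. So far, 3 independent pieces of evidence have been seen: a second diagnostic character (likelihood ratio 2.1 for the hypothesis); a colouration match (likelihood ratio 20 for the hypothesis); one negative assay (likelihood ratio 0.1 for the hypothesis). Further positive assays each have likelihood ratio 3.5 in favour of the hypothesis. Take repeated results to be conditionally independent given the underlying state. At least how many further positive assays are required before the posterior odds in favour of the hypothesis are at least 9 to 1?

Prior odds = 0.04/0.96 = 1/24.
Combined Bayes factor of the evidence already in hand = 2.1 × 20 × 0.1 = 4.2.
Odds after that evidence = (1/24) × 4.2 = 0.175.
Target odds = 9.
Need 3.5ⁿ ≥ 9 ÷ 0.175 = 360/7.
3.5³ = 42.875 falls short of 360/7 but 3.5⁴ = 150.0625 reaches it, so n = 4.

4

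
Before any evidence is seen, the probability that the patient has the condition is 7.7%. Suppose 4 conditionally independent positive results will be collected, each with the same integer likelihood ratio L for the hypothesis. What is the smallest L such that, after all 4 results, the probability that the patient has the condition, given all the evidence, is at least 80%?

Prior odds = 0.077/0.923 = 77/923.
Target odds = 0.8/0.2 = 4.
Need L⁴ ≥ 4 ÷ (77/923) = 3692/77.
2⁴ = 16 < 3692/77 ≤ 81 = 3⁴, so L = 3.

3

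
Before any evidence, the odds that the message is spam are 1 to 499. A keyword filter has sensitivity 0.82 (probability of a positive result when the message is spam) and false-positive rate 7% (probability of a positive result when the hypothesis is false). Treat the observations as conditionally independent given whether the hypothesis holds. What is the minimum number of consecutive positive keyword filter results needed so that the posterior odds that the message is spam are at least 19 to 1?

Prior odds = 1/499.
Likelihood ratio of a positive result = 0.82/0.07 = 82/7.
Target odds = 19.
Need (1/499) × (82/7)ⁿ ≥ 19, i.e. (82/7)ⁿ ≥ 9481.
(82/7)³ = 551368/343 falls short of 9481 but (82/7)⁴ = 45212176/2401 reaches it, so n = 4.

4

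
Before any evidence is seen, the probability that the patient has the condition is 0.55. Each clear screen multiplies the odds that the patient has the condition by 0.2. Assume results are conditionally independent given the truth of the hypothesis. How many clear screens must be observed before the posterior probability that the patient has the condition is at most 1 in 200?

Prior odds: 0.55 ÷ 0.45 = 11/9.
Likelihood ratio per clear screen = 0.2.
Target odds: 0.005 ÷ 0.995 = 1/199.
Need (11/9) × 0.2ⁿ ≤ 1/199, i.e. 0.2ⁿ ≤ 9/2189.
0.2³ = 0.008 is still above 9/2189 but 0.2⁴ = 0.0016 is at or below it, so n = 4.

4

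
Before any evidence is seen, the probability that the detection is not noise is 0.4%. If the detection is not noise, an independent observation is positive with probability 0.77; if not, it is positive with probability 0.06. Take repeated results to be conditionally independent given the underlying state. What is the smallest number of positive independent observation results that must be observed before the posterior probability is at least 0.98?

4

Prior odds = 0.004/0.996 = 1/249.
Likelihood ratio of a positive = 0.77/0.06 = 77/6.
Target posterior odds = 0.98/0.02 = 49.
Require (77/6)ⁿ ≥ 49 ÷ (1/249) = 12201.
(77/6)³ = 456533/216 falls short of 12201 but (77/6)⁴ = 35153041/1296 reaches it, so n = 4.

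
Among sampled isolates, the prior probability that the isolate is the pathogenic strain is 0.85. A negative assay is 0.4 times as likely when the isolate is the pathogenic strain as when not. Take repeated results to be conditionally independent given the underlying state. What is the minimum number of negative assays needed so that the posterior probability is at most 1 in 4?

Prior odds: 0.85 ÷ 0.15 = 17/3.
Likelihood ratio per negative assay = 0.4.
Target odds: 0.25 ÷ 0.75 = 1/3.
Require 0.4ⁿ ≤ 1/3 ÷ (17/3) = 1/17.
0.4³ = 0.064 is still above 1/17 but 0.4⁴ = 0.0256 is at or below it, so n = 4.

4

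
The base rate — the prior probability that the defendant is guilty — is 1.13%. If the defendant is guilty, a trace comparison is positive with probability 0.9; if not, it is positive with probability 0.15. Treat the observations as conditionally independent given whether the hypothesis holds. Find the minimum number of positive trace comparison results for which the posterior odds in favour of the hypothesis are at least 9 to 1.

Prior odds = 0.0113/0.9887 = 113/9887.
Likelihood ratio of a positive = 0.9/0.15 = 6.
Target odds = 9.
Require 6ⁿ ≥ 9 ÷ (113/9887) = 88983/113.
6³ = 216 falls short of 88983/113 but 6⁴ = 1296 reaches it, so n = 4.

4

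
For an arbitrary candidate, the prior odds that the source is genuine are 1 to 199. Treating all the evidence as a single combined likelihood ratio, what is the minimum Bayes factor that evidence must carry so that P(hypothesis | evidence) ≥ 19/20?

Prior odds = 1/199.
Target odds = 0.95/0.05 = 19.
Required Bayes factor = 19 ÷ (1/199) = 3781.

3781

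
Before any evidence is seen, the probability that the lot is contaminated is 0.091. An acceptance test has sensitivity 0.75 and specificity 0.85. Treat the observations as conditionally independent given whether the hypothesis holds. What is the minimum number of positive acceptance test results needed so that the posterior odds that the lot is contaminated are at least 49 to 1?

4

Prior odds: 0.091 ÷ 0.909 = 91/909.
False-positive rate = 1 − 0.85 = 0.15; likelihood ratio of a positive = 0.75/0.15 = 5.
Target odds = 49.
Require 5ⁿ ≥ 49 ÷ (91/909) = 6363/13.
5³ = 125 falls short of 6363/13 but 5⁴ = 625 reaches it, so n = 4.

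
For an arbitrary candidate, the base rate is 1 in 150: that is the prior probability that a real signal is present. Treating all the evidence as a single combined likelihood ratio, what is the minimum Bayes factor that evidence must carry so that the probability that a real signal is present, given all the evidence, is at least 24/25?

3576

Prior odds = (1/150)/(149/150) = 1/149.
Target odds = 0.96/0.04 = 24.
Required Bayes factor = 24 ÷ (1/149) = 3576.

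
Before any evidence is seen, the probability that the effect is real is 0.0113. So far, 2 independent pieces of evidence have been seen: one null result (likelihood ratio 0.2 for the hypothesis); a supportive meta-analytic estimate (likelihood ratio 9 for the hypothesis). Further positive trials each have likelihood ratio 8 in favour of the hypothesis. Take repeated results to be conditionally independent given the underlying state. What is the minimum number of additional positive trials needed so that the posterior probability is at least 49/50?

4

Prior odds = 0.0113/0.9887 = 113/9887.
Combined Bayes factor of the evidence already in hand = 0.2 × 9 = 1.8.
Odds after that evidence = (113/9887) × 1.8 = 1017/49435.
Target odds = 0.98/0.02 = 49.
Need 8ⁿ ≥ 49 ÷ (1017/49435) = 2422315/1017.
8³ = 512 falls short of 2422315/1017 but 8⁴ = 4096 reaches it, so n = 4.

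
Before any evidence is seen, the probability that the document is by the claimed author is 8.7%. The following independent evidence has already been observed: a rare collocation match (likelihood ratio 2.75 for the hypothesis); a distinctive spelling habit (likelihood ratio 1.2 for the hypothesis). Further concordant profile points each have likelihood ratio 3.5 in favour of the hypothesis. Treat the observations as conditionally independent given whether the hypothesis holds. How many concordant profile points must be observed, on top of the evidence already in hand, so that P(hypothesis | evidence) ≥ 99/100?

Prior odds = 0.087/0.913 = 87/913.
Combined Bayes factor of the evidence already in hand = 2.75 × 1.2 = 3.3.
Odds after that evidence = (87/913) × 3.3 = 261/830.
Target odds = 0.99/0.01 = 99.
Need 3.5ⁿ ≥ 99 ÷ (261/830) = 9130/29.
3.5⁴ = 150.0625 falls short of 9130/29 but 3.5⁵ = 525.21875 reaches it, so n = 5.

5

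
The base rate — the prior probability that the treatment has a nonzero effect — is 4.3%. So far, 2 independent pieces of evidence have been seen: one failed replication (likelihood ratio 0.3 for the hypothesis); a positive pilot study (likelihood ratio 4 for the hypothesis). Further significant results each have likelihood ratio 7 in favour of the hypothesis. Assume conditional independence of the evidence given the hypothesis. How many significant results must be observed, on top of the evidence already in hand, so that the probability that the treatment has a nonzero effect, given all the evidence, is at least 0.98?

Prior odds = 0.043/0.957 = 43/957.
Combined Bayes factor of the evidence already in hand = 0.3 × 4 = 1.2.
Odds after that evidence = (43/957) × 1.2 = 86/1595.
Target odds = 0.98/0.02 = 49.
Need 7ⁿ ≥ 49 ÷ (86/1595) = 78155/86.
7³ = 343 falls short of 78155/86 but 7⁴ = 2401 reaches it, so n = 4.

4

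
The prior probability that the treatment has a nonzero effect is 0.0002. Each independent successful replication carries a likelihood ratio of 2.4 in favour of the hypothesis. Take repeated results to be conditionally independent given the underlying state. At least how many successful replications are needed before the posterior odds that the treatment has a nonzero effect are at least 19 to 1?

Prior odds: 0.0002 ÷ 0.9998 = 1/4999.
Likelihood ratio per successful replication = 2.4.
Target odds = 19.
Require 2.4ⁿ ≥ 19 ÷ (1/4999) = 94981.
2.4¹³ ≈87648.8 falls short of 94981 but 2.4¹⁴ ≈210357 reaches it, so n = 14.

14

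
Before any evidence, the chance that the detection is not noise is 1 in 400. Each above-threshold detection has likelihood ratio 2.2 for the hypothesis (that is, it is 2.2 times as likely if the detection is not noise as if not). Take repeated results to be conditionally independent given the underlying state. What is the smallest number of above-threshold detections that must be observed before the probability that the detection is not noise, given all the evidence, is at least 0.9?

11

Prior odds: 0.0025 ÷ 0.9975 = 1/399.
Likelihood ratio per above-threshold detection = 2.2.
Target odds: 0.9 ÷ 0.1 = 9.
Require 2.2ⁿ ≥ 9 ÷ (1/399) = 3591.
2.2¹⁰ ≈2655.99 falls short of 3591 but 2.2¹¹ ≈5843.18 reaches it, so n = 11.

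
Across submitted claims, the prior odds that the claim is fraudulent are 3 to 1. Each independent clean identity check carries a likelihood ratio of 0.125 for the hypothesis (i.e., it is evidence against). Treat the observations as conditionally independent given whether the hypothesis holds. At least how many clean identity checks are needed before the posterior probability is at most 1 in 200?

Prior odds = 3.
Likelihood ratio per clean identity check = 0.125.
Target posterior odds = 0.005/0.995 = 1/199.
Require 0.125ⁿ ≤ 1/199 ÷ 3 = 1/597.
0.125³ = 0.001953125 is still above 1/597 but 0.125⁴ = 1/4096 is at or below it, so n = 4.

4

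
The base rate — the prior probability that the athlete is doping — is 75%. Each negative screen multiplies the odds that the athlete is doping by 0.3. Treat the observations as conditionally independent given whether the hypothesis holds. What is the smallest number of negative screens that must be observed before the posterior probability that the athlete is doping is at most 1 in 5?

3

Prior odds: 0.75 ÷ 0.25 = 3.
Likelihood ratio per negative screen = 0.3.
Target posterior odds = 0.2/0.8 = 0.25.
Need 3 × 0.3ⁿ ≤ 0.25, i.e. 0.3ⁿ ≤ 1/12.
0.3² = 0.09 is still above 1/12 but 0.3³ = 0.027 is at or below it, so n = 3.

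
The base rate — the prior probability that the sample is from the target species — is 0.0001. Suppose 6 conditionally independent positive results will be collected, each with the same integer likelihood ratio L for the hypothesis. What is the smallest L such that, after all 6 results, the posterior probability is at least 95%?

Prior odds = 0.0001/0.9999 = 1/9999.
Target odds = 0.95/0.05 = 19.
Need L⁶ ≥ 19 ÷ (1/9999) = 189981.
7⁶ = 117649 < 189981 ≤ 262144 = 8⁶, so L = 8.

8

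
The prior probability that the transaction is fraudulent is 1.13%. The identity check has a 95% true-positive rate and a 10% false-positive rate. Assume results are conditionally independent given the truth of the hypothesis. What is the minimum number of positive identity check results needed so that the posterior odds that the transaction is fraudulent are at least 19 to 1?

4

Prior odds = 0.0113/0.9887 = 113/9887.
Likelihood ratio of a positive result = 0.95/0.1 = 9.5.
Target odds = 19.
Need (113/9887) × 9.5ⁿ ≥ 19, i.e. 9.5ⁿ ≥ 187853/113.
9.5³ = 857.375 falls short of 187853/113 but 9.5⁴ = 8145.0625 reaches it, so n = 4.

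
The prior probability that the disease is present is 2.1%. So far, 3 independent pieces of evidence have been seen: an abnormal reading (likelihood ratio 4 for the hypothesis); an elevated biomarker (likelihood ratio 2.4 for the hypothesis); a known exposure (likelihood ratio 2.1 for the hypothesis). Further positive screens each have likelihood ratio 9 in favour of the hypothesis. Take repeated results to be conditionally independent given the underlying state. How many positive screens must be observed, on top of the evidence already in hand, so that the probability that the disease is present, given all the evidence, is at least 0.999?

4

Prior odds = 0.021/0.979 = 21/979.
Combined Bayes factor of the evidence already in hand = 4 × 2.4 × 2.1 = 20.16.
Odds after that evidence = (21/979) × 20.16 = 10584/24475.
Target odds = 0.999/0.001 = 999.
Need 9ⁿ ≥ 999 ÷ (10584/24475) = 905575/392.
9³ = 729 falls short of 905575/392 but 9⁴ = 6561 reaches it, so n = 4.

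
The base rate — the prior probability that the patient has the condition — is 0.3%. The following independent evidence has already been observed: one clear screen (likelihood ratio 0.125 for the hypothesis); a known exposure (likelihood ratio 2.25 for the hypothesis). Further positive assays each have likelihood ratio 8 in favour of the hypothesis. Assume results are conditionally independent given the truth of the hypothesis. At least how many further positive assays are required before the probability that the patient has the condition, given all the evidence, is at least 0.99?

6

Prior odds = 0.003/0.997 = 3/997.
Combined Bayes factor of the evidence already in hand = 0.125 × 2.25 = 0.28125.
Odds after that evidence = (3/997) × 0.28125 = 27/31904.
Target odds = 0.99/0.01 = 99.
Need 8ⁿ ≥ 99 ÷ (27/31904) = 350944/3.
8⁵ = 32768 falls short of 350944/3 but 8⁶ = 262144 reaches it, so n = 6.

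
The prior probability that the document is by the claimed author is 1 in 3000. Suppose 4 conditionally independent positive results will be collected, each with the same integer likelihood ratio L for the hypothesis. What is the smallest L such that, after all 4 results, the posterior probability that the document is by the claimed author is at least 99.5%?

Prior odds = (1/3000)/(2999/3000) = 1/2999.
Target odds = 0.995/0.005 = 199.
Need L⁴ ≥ 199 ÷ (1/2999) = 596801.
27⁴ = 531441 < 596801 ≤ 614656 = 28⁴, so L = 28.

28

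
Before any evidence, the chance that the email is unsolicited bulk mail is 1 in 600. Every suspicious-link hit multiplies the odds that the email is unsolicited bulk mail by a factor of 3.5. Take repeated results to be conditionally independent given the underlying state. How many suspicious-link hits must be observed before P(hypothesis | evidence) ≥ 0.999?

Prior odds: (1/600) ÷ (599/600) = 1/599.
Likelihood ratio per suspicious-link hit = 3.5.
Target odds: 0.999 ÷ 0.001 = 999.
Need (1/599) × 3.5ⁿ ≥ 999, i.e. 3.5ⁿ ≥ 598401.
3.5¹⁰ = 282475249/1024 falls short of 598401 but 3.5¹¹ ≈965492 reaches it, so n = 11.

11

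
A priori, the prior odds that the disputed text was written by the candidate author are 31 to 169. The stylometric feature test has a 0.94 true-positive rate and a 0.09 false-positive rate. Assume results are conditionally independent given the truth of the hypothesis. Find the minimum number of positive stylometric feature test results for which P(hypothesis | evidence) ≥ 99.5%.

3

Prior odds = 31/169.
Likelihood ratio of a positive result = 0.94/0.09 = 94/9.
Target posterior odds = 0.995/0.005 = 199.
Need (31/169) × (94/9)ⁿ ≥ 199, i.e. (94/9)ⁿ ≥ 33631/31.
(94/9)² = 8836/81 falls short of 33631/31 but (94/9)³ = 830584/729 reaches it, so n = 3.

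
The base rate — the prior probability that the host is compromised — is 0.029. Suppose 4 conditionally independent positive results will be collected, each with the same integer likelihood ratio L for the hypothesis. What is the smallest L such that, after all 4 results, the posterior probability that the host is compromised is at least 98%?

Prior odds = 0.029/0.971 = 29/971.
Target odds = 0.98/0.02 = 49.
Need L⁴ ≥ 49 ÷ (29/971) = 47579/29.
6⁴ = 1296 < 47579/29 ≤ 2401 = 7⁴, so L = 7.

7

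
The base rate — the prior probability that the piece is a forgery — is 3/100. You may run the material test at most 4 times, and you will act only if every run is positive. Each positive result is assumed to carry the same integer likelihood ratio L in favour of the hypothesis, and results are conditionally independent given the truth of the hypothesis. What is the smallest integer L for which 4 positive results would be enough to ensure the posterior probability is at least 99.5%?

9

Prior odds = 0.03/0.97 = 3/97.
Target odds = 0.995/0.005 = 199.
Need L⁴ ≥ 199 ÷ (3/97) = 19303/3.
8⁴ = 4096 < 19303/3 ≤ 6561 = 9⁴, so L = 9.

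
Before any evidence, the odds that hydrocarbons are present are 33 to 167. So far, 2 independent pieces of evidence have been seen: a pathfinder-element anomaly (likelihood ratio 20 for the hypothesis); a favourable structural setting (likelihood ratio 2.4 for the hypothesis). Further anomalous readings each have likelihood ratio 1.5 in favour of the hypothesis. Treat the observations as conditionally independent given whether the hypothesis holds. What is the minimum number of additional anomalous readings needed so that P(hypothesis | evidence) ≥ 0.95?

2

Prior odds = 33/167.
Combined Bayes factor of the evidence already in hand = 20 × 2.4 = 48.
Odds after that evidence = (33/167) × 48 = 1584/167.
Target odds = 0.95/0.05 = 19.
Need 1.5ⁿ ≥ 19 ÷ (1584/167) = 3173/1584.
1.5¹ = 1.5 falls short of 3173/1584 but 1.5² = 2.25 reaches it, so n = 2.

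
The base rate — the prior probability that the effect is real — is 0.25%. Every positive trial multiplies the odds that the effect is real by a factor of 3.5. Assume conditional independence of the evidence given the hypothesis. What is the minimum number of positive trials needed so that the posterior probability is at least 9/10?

Prior odds = 0.0025/0.9975 = 1/399.
Likelihood ratio per positive trial = 3.5.
Target posterior odds = 0.9/0.1 = 9.
Need (1/399) × 3.5ⁿ ≥ 9, i.e. 3.5ⁿ ≥ 3591.
3.5⁶ = 1838.265625 falls short of 3591 but 3.5⁷ = 823543/128 reaches it, so n = 7.

7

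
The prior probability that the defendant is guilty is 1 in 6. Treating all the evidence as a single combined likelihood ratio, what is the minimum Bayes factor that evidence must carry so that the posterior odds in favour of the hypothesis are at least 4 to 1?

20

Prior odds = (1/6)/(5/6) = 0.2.
Target odds = 4.
Required Bayes factor = 4 ÷ 0.2 = 20.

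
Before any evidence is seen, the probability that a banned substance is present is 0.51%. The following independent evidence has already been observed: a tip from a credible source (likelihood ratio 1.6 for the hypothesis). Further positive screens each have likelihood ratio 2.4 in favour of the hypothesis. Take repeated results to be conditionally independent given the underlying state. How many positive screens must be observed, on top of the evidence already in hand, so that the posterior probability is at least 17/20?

8

Prior odds = 0.0051/0.9949 = 51/9949.
Bayes factor of the evidence already in hand = 1.6.
Odds after that evidence = (51/9949) × 1.6 = 408/49745.
Target odds = 0.85/0.15 = 17/3.
Need 2.4ⁿ ≥ 17/3 ÷ (408/49745) = 49745/72.
2.4⁷ = 35831808/78125 falls short of 49745/72 but 2.4⁸ = 429981696/390625 reaches it, so n = 8.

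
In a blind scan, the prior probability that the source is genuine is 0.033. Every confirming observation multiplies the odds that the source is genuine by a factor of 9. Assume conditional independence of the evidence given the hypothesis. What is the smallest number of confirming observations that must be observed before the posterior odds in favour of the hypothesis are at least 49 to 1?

4

Prior odds: 0.033 ÷ 0.967 = 33/967.
Likelihood ratio per confirming observation = 9.
Target odds = 49.
Require 9ⁿ ≥ 49 ÷ (33/967) = 47383/33.
9³ = 729 falls short of 47383/33 but 9⁴ = 6561 reaches it, so n = 4.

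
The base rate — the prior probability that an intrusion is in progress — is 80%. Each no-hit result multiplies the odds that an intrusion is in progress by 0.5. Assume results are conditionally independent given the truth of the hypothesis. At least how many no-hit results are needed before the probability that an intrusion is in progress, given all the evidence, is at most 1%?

9

Prior odds: 0.8 ÷ 0.2 = 4.
Likelihood ratio per no-hit result = 0.5.
Target odds: 0.01 ÷ 0.99 = 1/99.
Need 4 × 0.5ⁿ ≤ 1/99, i.e. 0.5ⁿ ≤ 1/396.
0.5⁸ = 0.00390625 is still above 1/396 but 0.5⁹ = 0.001953125 is at or below it, so n = 9.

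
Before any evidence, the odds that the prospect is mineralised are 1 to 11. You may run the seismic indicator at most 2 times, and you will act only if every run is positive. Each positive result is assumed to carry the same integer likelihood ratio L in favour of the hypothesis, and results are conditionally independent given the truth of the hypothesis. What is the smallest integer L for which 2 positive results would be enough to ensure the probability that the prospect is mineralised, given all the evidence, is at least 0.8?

7

Prior odds = 1/11.
Target odds = 0.8/0.2 = 4.
Need L² ≥ 4 ÷ (1/11) = 44.
6² = 36 < 44 ≤ 49 = 7², so L = 7.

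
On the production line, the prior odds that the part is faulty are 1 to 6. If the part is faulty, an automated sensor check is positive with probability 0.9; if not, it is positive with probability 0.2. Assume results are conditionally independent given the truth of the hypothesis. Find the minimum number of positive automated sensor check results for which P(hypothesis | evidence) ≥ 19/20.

4

Prior odds = 1/6.
Likelihood ratio of a positive = 0.9/0.2 = 4.5.
Target odds: 0.95 ÷ 0.05 = 19.
Need (1/6) × 4.5ⁿ ≥ 19, i.e. 4.5ⁿ ≥ 114.
4.5³ = 91.125 falls short of 114 but 4.5⁴ = 410.0625 reaches it, so n = 4.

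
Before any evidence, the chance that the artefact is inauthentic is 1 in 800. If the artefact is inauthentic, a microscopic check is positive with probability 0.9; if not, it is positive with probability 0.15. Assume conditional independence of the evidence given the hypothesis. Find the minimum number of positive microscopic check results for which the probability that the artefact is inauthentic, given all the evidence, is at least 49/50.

Prior odds: 0.00125 ÷ 0.99875 = 1/799.
Likelihood ratio of a positive = 0.9/0.15 = 6.
Target posterior odds = 0.98/0.02 = 49.
Need (1/799) × 6ⁿ ≥ 49, i.e. 6ⁿ ≥ 39151.
6⁵ = 7776 falls short of 39151 but 6⁶ = 46656 reaches it, so n = 6.

6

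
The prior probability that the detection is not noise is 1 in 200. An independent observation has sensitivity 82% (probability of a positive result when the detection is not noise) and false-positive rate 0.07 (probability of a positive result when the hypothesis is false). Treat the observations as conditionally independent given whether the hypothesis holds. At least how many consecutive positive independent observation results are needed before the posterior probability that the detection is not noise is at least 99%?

Prior odds: 0.005 ÷ 0.995 = 1/199.
Likelihood ratio of a positive result = 0.82/0.07 = 82/7.
Target odds: 0.99 ÷ 0.01 = 99.
Require (82/7)ⁿ ≥ 99 ÷ (1/199) = 19701.
(82/7)⁴ = 45212176/2401 falls short of 19701 but (82/7)⁵ ≈220587 reaches it, so n = 5.

5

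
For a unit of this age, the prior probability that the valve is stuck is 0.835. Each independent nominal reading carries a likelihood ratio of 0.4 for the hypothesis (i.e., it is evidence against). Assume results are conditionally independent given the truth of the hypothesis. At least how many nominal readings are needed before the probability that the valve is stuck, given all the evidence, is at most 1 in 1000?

Prior odds: 0.835 ÷ 0.165 = 167/33.
Likelihood ratio per nominal reading = 0.4.
Target posterior odds = 0.001/0.999 = 1/999.
Require 0.4ⁿ ≤ 1/999 ÷ (167/33) = 11/55611.
0.4⁹ = 512/1953125 is still above 11/55611 but 0.4¹⁰ = 1024/9765625 is at or below it, so n = 10.

10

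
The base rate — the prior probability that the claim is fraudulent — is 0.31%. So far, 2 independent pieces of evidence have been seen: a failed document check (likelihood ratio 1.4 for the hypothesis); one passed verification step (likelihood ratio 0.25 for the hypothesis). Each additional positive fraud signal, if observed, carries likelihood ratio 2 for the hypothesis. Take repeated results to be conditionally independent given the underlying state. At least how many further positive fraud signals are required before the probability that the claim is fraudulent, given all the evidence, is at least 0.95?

15

Prior odds = 0.0031/0.9969 = 31/9969.
Combined Bayes factor of the evidence already in hand = 1.4 × 0.25 = 0.35.
Odds after that evidence = (31/9969) × 0.35 = 217/199380.
Target odds = 0.95/0.05 = 19.
Need 2ⁿ ≥ 19 ÷ (217/199380) = 3788220/217.
2¹⁴ = 16384 falls short of 3788220/217 but 2¹⁵ = 32768 reaches it, so n = 15.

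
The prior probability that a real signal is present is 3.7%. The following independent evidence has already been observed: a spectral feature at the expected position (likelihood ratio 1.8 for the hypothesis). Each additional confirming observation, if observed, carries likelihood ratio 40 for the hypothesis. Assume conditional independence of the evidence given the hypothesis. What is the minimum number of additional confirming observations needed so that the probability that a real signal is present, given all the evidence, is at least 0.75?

Prior odds = 0.037/0.963 = 37/963.
Bayes factor of the evidence already in hand = 1.8.
Odds after that evidence = (37/963) × 1.8 = 37/535.
Target odds = 0.75/0.25 = 3.
Need 40ⁿ ≥ 3 ÷ (37/535) = 1605/37.
40¹ = 40 falls short of 1605/37 but 40² = 1600 reaches it, so n = 2.

2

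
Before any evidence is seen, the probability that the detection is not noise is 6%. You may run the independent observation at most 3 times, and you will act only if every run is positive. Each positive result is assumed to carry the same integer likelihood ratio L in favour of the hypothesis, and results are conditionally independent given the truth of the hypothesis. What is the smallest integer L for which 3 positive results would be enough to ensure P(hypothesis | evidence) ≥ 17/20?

5

Prior odds = 0.06/0.94 = 3/47.
Target odds = 0.85/0.15 = 17/3.
Need L³ ≥ 17/3 ÷ (3/47) = 799/9.
4³ = 64 < 799/9 ≤ 125 = 5³, so L = 5.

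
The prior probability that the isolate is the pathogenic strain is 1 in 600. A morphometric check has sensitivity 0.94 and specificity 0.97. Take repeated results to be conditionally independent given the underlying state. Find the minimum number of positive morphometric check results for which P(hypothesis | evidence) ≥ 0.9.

3

Prior odds = (1/600)/(599/600) = 1/599.
False-positive rate = 1 − 0.97 = 0.03; likelihood ratio of a positive = 0.94/0.03 = 94/3.
Target odds: 0.9 ÷ 0.1 = 9.
Require (94/3)ⁿ ≥ 9 ÷ (1/599) = 5391.
(94/3)² = 8836/9 falls short of 5391 but (94/3)³ = 830584/27 reaches it, so n = 3.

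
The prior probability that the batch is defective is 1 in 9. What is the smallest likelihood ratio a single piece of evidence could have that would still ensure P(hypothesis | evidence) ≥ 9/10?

Prior odds = (1/9)/(8/9) = 0.125.
Target odds = 0.9/0.1 = 9.
Required Bayes factor = 9 ÷ 0.125 = 72.

72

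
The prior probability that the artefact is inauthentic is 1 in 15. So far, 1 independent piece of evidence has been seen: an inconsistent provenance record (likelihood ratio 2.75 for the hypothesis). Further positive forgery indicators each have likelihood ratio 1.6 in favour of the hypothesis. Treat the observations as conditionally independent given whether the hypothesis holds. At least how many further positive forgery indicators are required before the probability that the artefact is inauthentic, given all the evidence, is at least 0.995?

Prior odds = (1/15)/(14/15) = 1/14.
Bayes factor of the evidence already in hand = 2.75.
Odds after that evidence = (1/14) × 2.75 = 11/56.
Target odds = 0.995/0.005 = 199.
Need 1.6ⁿ ≥ 199 ÷ (11/56) = 11144/11.
1.6¹⁴ ≈720.576 falls short of 11144/11 but 1.6¹⁵ ≈1152.92 reaches it, so n = 15.

15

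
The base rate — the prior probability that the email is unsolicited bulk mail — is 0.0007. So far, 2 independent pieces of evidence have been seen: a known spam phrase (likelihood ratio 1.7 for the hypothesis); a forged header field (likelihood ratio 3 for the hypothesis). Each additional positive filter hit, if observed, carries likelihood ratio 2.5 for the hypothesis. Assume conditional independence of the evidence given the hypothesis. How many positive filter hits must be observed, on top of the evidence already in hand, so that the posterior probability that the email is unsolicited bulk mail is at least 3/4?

8

Prior odds = 0.0007/0.9993 = 7/9993.
Combined Bayes factor of the evidence already in hand = 1.7 × 3 = 5.1.
Odds after that evidence = (7/9993) × 5.1 = 119/33310.
Target odds = 0.75/0.25 = 3.
Need 2.5ⁿ ≥ 3 ÷ (119/33310) = 99930/119.
2.5⁷ = 610.3515625 falls short of 99930/119 but 2.5⁸ = 390625/256 reaches it, so n = 8.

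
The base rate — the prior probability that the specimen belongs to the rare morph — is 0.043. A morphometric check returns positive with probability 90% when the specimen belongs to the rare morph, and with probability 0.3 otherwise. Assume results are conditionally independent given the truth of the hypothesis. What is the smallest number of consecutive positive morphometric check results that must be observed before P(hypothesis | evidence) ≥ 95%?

Prior odds = 0.043/0.957 = 43/957.
Likelihood ratio of a positive result = 0.9/0.3 = 3.
Target posterior odds = 0.95/0.05 = 19.
Need (43/957) × 3ⁿ ≥ 19, i.e. 3ⁿ ≥ 18183/43.
3⁵ = 243 falls short of 18183/43 but 3⁶ = 729 reaches it, so n = 6.

6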